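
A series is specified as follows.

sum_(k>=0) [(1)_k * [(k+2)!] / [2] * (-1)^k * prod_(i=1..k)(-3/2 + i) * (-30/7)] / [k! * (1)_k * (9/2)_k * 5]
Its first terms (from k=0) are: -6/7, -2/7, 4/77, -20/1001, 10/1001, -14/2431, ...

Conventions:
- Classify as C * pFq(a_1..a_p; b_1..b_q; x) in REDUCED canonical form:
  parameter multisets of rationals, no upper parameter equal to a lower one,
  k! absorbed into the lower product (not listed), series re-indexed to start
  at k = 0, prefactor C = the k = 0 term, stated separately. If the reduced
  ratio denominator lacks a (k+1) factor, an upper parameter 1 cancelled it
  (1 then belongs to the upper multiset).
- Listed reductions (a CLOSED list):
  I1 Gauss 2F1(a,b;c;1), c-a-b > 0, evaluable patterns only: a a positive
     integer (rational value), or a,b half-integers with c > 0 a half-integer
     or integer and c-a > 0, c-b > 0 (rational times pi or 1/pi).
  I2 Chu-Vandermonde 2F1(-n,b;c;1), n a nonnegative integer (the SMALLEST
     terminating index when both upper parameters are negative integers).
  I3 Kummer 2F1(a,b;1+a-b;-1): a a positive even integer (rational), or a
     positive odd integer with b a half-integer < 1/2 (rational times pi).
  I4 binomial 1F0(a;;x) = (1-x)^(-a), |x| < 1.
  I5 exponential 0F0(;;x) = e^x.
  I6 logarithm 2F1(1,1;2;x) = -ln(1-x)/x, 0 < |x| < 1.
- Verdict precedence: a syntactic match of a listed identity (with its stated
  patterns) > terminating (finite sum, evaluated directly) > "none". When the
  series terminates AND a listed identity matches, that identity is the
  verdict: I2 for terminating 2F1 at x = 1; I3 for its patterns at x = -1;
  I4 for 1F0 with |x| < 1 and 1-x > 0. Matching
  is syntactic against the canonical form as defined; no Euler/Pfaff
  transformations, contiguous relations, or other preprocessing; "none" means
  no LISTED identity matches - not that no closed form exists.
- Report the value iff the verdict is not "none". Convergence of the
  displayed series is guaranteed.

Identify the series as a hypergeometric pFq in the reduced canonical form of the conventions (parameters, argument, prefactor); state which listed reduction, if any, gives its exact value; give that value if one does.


At argument -1: a 2F1 with upper {-1/2, 3}, lower {9/2}, scaled by C = -6/7. Verdict: Kummer (I3) matches (x = -1; c = 9/2 equals 1+a-b for upper {-1/2, 3}: listed pattern). Sum: (-45/128) * pi.

The tell: from the first term -6/7: the factorial ratio (C = -6/7, x = -1) (k+a-1)!/(a-1)! is a rising factorial (a)_k.
Adjacent-term ratio: r(k) = (-1) * (k-1/2) (k+3) / [(k+9/2) (k+1)] - rational; roots negated = parameters, x = (-1), C = -6/7.


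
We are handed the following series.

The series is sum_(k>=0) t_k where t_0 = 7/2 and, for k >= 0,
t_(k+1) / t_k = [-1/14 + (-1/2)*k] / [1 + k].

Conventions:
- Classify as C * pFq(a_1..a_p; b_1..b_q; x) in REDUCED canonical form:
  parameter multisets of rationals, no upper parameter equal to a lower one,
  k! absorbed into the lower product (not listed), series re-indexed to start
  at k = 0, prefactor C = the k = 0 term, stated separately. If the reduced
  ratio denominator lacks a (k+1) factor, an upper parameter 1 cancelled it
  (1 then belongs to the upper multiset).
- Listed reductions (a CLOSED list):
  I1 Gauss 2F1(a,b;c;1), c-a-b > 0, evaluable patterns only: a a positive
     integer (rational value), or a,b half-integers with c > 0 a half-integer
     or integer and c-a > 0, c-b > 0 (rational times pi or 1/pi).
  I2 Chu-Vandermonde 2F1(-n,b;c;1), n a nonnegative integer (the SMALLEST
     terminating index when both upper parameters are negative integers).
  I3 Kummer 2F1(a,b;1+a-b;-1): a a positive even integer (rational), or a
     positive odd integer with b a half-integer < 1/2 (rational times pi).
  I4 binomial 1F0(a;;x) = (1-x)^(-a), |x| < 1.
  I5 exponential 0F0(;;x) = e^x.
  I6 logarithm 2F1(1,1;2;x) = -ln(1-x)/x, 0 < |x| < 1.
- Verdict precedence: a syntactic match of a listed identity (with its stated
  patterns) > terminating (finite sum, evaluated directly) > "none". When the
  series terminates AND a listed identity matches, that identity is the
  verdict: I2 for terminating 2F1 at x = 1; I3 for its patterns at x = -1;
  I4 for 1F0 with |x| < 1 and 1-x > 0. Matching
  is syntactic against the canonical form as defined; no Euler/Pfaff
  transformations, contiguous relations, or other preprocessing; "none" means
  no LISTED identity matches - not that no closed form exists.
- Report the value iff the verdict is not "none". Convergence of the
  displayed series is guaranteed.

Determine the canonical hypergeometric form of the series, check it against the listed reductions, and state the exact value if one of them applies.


x = -1/2 here; the reduced form reads 1F0, upper {1/7}, lower {-}, C = 7/2. Verdict: the I4 binomial reduction applies (the 1F0 binomial series: exponent -1/7, x = -1/2). Its exact value is (7/2) * (3/2)^(-1/7).

Key step: t_0 = 7/2 here, and factor the ratio over Q (prefactor 7/2): negated roots = parameters.
Term ratio: r(k) = (-1/2) * (k+1/7) / [(k+1)] - poly over poly, x = (-1/2) from leading terms; C = 7/2 at k = 0.


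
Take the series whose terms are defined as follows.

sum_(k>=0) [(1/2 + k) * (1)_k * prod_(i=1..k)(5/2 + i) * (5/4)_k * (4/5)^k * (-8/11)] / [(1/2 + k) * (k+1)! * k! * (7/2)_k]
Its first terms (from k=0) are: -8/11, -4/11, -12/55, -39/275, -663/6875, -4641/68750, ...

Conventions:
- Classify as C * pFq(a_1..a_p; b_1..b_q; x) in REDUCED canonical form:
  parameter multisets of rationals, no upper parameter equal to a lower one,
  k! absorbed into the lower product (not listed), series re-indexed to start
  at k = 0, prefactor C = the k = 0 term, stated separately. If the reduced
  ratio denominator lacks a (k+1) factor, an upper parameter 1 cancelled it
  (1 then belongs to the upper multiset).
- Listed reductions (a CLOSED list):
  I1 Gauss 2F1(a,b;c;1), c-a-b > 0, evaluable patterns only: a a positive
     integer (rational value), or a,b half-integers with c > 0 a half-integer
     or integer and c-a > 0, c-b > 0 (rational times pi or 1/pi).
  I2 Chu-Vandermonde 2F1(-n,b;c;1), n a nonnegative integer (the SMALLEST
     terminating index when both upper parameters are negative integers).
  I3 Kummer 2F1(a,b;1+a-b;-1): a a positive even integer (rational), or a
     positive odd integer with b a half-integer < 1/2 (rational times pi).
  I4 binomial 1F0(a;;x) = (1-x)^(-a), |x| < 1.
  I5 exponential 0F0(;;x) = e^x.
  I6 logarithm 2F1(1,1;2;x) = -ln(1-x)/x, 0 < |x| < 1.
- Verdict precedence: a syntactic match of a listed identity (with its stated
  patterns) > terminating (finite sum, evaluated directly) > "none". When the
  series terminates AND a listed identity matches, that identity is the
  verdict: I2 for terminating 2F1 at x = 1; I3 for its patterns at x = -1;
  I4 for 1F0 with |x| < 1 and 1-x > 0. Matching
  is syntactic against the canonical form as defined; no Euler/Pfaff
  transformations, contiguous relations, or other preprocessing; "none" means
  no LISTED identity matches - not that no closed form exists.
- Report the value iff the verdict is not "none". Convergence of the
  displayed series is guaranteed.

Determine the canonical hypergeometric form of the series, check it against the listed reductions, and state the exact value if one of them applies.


Structural cue: with t_0 = -8/11, the running product (C = -8/11) telescopes to a rising factorial.
Consecutive-term ratio: r(k) = (4/5) * (k+1) (k+5/4) / [(k+2) (k+1)] - rational; roots negated = parameters, x = (4/5), C = -8/11.

Prefactor -8/11, argument 4/5: 2F1 with upper {1, 5/4} over lower {2}. Verdict: no listed reduction: x = 4/5 and upper {1, 5/4} fail every I1-I6 pattern.


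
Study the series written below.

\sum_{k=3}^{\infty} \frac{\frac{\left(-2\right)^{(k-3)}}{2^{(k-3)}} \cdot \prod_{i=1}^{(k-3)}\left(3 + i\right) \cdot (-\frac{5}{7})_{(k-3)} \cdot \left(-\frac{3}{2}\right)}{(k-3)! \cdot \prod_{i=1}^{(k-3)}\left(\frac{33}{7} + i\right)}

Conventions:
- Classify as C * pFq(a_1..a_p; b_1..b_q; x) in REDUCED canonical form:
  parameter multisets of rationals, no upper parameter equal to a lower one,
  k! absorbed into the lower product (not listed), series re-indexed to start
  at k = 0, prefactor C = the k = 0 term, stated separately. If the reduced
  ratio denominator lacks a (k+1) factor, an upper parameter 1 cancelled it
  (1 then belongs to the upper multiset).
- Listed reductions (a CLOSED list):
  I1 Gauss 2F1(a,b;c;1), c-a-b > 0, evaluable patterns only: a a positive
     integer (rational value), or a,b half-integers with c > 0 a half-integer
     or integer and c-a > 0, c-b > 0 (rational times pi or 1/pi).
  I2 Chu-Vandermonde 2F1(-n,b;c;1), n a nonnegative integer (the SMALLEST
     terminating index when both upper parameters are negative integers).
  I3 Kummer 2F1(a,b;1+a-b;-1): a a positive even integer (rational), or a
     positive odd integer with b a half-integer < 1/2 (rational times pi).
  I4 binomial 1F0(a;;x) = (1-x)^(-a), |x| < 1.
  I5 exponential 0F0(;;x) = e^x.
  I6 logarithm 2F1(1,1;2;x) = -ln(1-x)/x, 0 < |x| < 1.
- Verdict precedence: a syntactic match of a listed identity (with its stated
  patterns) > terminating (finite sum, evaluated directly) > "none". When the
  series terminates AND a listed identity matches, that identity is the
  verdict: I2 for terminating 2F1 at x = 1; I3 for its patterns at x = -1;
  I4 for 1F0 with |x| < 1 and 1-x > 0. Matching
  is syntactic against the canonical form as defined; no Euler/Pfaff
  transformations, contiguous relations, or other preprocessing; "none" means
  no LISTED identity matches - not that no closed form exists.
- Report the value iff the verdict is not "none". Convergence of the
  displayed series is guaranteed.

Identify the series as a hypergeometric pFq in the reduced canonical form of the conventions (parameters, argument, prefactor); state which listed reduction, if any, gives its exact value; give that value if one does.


Classification (C = -\frac{3}{2}): 2F1 with upper {-\frac{5}{7}, 4}, lower {\frac{40}{7}}, argument x = -1. Verdict: the Kummer evaluation I3 fires (x = -1; c = \frac{40}{7} equals 1+a-b for upper {-\frac{5}{7}, 4}: listed pattern). Hence: -\frac{429}{196}.

Key observation: from the first term -\frac{3}{2}: the running product (C = -3/2) telescopes to a rising factorial.
Term ratio: r(k) = -1 * (k-\frac{5}{7}) (k+4) / [(k+\frac{40}{7}) (k+1)] - poly over poly, x = -1 from leading terms; C = -\frac{3}{2} at k = 0.


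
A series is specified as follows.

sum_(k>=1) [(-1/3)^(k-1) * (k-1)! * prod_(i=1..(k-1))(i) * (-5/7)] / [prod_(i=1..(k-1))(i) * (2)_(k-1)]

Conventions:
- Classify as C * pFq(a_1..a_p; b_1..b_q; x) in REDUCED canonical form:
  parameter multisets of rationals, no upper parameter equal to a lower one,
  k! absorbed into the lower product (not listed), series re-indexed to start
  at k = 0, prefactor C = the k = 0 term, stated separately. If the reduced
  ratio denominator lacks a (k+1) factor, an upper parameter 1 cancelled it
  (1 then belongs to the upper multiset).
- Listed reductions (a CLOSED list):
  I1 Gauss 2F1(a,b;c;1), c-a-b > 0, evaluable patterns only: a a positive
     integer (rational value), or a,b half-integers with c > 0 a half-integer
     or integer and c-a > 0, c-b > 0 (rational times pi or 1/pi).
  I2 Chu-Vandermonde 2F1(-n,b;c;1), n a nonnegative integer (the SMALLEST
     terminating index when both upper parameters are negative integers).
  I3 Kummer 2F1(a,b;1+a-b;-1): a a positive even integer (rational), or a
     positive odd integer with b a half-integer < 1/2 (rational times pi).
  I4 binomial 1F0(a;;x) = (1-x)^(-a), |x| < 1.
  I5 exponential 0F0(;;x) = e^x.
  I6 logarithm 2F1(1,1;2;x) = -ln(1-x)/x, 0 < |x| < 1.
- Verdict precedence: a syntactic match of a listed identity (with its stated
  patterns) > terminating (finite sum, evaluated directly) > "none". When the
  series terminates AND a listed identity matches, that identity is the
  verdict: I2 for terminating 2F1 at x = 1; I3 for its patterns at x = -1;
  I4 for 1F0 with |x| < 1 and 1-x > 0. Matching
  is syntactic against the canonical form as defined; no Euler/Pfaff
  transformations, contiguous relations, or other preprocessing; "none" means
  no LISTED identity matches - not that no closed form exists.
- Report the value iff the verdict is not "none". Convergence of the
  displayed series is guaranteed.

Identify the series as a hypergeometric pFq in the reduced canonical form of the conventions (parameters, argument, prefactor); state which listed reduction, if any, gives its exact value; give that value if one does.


x = -1/3 here; the reduced form reads 2F1, upper {1, 1}, lower {2}, C = -5/7. Verdict (x = -1/3): the logarithmic series (I6) applies (the logarithm: parameters (1,1;2), x = -1/3). Exact value: (-15/7) * ln(4/3).

The tell: with t_0 = -5/7, the factorial ratio (C = -5/7, x = -1/3) (k+a-1)!/(a-1)! is a rising factorial (a)_k.
Consecutive-term ratio: r(k) = (-1/3) * (k+1) (k+1) / [(k+2) (k+1)] ; factor over Q: parameters, x = (-1/3), and C = -5/7.


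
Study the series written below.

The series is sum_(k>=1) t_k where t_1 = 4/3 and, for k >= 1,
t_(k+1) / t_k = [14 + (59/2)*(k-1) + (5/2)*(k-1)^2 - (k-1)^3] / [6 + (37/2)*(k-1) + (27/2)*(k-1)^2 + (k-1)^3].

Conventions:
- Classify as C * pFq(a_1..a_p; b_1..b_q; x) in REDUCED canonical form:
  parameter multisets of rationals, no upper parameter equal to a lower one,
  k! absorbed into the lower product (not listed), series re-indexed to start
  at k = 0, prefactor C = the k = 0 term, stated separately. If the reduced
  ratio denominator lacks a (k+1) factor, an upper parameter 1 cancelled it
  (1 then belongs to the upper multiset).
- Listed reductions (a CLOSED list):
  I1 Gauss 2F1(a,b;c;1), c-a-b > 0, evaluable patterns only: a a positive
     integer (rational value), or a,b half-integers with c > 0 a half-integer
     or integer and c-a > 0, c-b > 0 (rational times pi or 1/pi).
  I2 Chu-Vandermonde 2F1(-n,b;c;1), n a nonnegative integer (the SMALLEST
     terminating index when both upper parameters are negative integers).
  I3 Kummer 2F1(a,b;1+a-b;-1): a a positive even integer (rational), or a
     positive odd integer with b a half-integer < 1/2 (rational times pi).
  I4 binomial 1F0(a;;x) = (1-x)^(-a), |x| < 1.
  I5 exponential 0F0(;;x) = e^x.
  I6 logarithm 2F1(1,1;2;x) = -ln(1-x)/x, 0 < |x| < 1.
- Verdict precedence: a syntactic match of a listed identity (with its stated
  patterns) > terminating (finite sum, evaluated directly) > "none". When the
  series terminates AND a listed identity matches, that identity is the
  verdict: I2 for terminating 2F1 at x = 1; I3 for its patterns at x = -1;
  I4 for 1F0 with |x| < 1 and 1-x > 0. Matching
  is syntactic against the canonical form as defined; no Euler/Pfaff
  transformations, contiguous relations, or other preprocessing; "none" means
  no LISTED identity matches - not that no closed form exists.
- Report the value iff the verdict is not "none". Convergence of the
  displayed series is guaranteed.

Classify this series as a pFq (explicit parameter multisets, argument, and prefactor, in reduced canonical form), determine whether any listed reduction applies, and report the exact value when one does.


x = -1 here; the reduced form reads 2F1, upper {-7, 4}, lower {12}, C = 4/3. Verdict: this is Kummer (I3) (x = -1; c = 12 equals 1+a-b for upper {-7, 4}: listed pattern). Value: 110/9.

First insight: with t_0 = 4/3, the ratio is unreduced: k + 1/2 divides both sides (C = 4/3, x = -1).
Consecutive-term ratio: r(k) = (-1) * (k-7) (k+4) / [(k+12) (k+1)] ; factor over Q: parameters, x = (-1), and C = 4/3.


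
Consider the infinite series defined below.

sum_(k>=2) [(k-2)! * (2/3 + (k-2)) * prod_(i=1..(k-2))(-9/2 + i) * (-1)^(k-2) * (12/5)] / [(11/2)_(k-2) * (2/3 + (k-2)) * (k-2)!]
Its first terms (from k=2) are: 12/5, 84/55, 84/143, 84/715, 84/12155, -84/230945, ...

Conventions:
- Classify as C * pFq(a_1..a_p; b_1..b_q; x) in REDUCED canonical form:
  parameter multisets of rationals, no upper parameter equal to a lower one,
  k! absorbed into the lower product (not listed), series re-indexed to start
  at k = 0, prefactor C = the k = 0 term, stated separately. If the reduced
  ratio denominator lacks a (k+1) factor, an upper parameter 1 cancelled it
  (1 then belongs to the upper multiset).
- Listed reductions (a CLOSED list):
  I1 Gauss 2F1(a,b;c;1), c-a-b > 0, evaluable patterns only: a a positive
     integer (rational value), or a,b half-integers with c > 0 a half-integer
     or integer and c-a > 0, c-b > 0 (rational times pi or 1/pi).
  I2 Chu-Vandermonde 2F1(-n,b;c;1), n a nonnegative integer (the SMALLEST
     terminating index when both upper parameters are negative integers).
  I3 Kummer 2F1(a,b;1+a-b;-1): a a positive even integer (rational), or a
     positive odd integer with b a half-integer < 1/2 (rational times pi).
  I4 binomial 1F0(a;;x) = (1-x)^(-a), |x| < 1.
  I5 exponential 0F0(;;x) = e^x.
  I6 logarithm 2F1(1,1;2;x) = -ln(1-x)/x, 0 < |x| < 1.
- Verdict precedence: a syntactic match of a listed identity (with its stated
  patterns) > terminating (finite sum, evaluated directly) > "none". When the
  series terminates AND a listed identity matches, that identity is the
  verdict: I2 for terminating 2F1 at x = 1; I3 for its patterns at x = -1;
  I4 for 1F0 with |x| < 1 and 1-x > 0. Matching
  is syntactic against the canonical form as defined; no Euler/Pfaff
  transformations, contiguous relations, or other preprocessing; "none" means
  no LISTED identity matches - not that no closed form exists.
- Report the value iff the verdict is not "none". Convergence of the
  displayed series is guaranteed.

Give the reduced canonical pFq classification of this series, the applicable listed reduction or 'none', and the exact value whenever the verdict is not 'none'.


Structural cue: t_0 being 12/5, the factorial ratio (C = 12/5, x = -1) (k+a-1)!/(a-1)! is a rising factorial (a)_k.
Consecutive-term ratio: r(k) = (-1) * (k-7/2) (k+1) / [(k+11/2) (k+1)] ; factor over Q: parameters, x = (-1), and C = 12/5.

With C = 12/5: the canonical form is 2F1(-7/2, 1; 11/2; -1). Verdict: this is Kummer's theorem (I3) (x = -1; c = 11/2 equals 1+a-b for upper {-7/2, 1}: listed pattern). Exact value: (189/128) * pi.


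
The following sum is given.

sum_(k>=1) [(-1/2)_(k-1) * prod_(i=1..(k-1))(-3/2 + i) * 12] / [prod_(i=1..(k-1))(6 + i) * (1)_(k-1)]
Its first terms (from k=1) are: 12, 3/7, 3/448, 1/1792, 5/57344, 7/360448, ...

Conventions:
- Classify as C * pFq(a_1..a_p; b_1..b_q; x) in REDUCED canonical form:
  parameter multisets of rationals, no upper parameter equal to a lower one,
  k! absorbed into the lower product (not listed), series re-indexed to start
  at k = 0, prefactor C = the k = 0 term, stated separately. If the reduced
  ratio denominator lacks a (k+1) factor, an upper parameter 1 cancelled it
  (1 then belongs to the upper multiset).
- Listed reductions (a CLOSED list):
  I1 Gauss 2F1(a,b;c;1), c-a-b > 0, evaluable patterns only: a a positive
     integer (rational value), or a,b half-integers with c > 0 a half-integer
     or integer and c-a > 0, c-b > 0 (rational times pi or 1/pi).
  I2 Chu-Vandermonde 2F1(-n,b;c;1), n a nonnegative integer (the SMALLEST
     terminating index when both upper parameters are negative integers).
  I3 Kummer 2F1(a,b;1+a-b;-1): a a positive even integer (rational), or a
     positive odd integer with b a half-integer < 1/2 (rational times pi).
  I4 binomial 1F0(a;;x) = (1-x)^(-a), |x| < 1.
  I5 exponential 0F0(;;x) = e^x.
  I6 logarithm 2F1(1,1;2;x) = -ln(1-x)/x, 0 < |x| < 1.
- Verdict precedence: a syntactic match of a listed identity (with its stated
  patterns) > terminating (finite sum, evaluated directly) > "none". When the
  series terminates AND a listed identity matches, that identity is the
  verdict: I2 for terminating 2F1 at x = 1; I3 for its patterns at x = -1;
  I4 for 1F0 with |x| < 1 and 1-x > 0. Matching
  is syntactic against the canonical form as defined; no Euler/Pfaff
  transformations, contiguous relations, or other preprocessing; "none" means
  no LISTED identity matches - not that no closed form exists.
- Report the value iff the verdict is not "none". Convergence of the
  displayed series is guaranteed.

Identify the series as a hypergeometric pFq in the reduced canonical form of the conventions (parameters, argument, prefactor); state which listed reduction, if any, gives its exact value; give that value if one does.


Reduced: x = 1, 2F1, upper = {-1/2, -1/2}, lower = {7}, C = 12. Verdict: the half-integer Gauss pattern (I1) fires (x = 1; upper {-1/2, -1/2} half-integers, c = 7 in the evaluable pattern). Its exact value is (16777216/429429) / pi.

Key observation: with t_0 = 12, the running product (C = 12, x = 1) telescopes to a rising factorial.
Consecutive-term ratio: r(k) = 1 * (k-1/2) (k-1/2) / [(k+7) (k+1)] - poly over poly, x = 1 from leading terms; C = 12 at k = 0.


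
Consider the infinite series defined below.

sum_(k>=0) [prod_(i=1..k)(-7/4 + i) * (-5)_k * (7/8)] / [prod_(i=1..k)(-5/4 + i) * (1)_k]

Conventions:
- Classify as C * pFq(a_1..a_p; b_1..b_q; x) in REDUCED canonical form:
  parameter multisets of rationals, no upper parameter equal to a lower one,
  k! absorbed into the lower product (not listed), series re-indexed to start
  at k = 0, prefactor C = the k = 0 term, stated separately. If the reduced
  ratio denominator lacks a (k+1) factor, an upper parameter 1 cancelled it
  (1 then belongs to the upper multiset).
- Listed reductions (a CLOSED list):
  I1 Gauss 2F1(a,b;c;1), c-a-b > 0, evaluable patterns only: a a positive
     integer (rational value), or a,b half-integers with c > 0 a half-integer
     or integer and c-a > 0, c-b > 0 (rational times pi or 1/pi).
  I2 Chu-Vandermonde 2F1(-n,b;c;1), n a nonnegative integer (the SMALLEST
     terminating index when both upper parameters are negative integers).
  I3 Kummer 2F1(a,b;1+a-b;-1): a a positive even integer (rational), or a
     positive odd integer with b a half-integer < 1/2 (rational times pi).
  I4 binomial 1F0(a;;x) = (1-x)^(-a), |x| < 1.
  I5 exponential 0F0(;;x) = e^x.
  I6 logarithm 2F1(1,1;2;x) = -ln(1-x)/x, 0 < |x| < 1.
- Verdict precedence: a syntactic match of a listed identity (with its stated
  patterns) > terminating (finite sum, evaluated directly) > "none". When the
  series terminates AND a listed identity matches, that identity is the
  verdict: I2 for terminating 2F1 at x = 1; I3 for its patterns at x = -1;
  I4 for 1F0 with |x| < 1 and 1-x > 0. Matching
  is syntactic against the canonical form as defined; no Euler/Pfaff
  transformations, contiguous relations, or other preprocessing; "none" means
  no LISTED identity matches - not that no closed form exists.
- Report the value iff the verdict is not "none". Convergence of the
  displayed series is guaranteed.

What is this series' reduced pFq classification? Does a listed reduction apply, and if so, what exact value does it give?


With C = 7/8: the canonical form is 2F1(-5, -3/4; -1/4; 1). Verdict (x = 1): Chu-Vandermonde (I2) applies (terminating 2F1 at x = 1 with n = 5, b = -3/4, c = -1/4). Hence: -84/11.

First insight: t_0 being 7/8, the lower running product (C = 7/8, x = 1) is a rising factorial.
Term ratio: r(k) = 1 * (k-5) (k-3/4) / [(k-1/4) (k+1)] - rational in k. x = 1; t_0 = 7/8; negate the roots.


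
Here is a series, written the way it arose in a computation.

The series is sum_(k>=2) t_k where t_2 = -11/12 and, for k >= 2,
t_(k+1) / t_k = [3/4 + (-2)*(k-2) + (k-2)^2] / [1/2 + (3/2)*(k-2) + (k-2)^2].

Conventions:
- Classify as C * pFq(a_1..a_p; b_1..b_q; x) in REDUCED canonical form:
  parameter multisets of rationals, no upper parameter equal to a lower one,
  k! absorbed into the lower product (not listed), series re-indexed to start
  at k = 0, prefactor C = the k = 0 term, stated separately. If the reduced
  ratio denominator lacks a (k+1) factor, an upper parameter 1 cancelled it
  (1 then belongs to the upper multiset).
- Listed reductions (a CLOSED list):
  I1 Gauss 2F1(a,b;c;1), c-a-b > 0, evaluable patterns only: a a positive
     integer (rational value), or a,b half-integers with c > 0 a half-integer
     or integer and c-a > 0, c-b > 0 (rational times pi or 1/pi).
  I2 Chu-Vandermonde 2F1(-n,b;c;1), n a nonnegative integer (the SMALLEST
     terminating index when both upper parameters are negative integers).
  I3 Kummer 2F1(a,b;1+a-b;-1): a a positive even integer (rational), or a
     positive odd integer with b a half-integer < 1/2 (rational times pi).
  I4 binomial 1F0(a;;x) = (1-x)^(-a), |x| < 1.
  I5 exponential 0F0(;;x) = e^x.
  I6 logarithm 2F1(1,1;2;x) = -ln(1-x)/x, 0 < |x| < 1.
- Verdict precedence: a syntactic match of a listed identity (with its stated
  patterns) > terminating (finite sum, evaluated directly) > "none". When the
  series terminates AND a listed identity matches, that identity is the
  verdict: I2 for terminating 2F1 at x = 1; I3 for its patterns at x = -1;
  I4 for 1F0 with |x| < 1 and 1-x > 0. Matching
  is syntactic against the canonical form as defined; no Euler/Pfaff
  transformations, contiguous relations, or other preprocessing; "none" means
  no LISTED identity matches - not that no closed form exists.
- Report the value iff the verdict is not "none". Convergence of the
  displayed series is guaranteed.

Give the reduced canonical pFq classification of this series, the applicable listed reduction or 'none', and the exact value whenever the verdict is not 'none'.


Prefactor -11/12, argument 1: 2F1 with upper {-3/2, -1/2} over lower {1/2}. Verdict: this is the half-integer Gauss pattern (I1) (x = 1; upper {-3/2, -1/2} half-integers, c = 1/2 in the evaluable pattern). Its exact value is (-11/16) * pi.

First insight: t_0 being -11/12, the expanded ratio factors over Q; C = -11/12, roots give parameters.
Step ratio: r(k) = 1 * (k-3/2) (k-1/2) / [(k+1/2) (k+1)] - rational in k, leading ratio 1; with t_0 = -11/12, classification follows.


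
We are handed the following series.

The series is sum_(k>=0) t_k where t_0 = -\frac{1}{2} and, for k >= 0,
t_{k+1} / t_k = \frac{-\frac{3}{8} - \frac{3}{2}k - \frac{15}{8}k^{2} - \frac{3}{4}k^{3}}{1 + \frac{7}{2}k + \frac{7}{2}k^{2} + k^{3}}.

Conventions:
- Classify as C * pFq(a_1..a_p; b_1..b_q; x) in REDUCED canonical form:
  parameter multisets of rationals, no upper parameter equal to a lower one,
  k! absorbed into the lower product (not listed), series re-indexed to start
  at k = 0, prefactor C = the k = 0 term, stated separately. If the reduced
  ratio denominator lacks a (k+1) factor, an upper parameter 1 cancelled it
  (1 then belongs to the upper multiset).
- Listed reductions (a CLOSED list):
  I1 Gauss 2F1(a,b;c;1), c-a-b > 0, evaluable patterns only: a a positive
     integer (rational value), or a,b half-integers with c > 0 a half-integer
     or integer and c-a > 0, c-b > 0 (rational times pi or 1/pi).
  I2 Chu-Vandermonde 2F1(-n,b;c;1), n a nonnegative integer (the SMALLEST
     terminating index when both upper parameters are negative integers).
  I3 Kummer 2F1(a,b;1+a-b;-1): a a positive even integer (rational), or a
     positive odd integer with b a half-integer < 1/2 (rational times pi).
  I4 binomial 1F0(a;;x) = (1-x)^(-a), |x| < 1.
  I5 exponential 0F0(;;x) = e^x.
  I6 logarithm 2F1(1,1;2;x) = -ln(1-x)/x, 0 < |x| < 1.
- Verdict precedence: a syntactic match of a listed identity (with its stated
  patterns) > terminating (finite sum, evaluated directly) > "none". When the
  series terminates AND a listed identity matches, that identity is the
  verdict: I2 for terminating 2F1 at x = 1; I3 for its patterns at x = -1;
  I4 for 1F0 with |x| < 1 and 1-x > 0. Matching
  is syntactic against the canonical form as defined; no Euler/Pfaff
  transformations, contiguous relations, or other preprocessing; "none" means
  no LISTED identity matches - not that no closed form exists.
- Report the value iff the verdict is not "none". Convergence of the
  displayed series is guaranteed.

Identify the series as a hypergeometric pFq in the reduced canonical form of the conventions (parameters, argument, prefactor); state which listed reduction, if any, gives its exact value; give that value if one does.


Prefactor -\frac{1}{2}, argument -\frac{3}{4}: 2F1 with upper {1, 1} over lower {2}. Verdict: the logarithmic series (I6) applies (the logarithm: parameters (1,1;2), x = -\frac{3}{4}). Exact value: \left(-\frac{2}{3}\right) \cdot \ln\left(\frac{7}{4}\right).

Key step: t_0 = -\frac{1}{2} here, and the ratio is unreduced: k + 1/2 divides both sides (prefactor -1/2).
Adjacent-term ratio: r(k) = -\frac{3}{4} * (k+1) (k+1) / [(k+2) (k+1)] - rational in k. x = -\frac{3}{4}; t_0 = -\frac{1}{2}; negate the roots.


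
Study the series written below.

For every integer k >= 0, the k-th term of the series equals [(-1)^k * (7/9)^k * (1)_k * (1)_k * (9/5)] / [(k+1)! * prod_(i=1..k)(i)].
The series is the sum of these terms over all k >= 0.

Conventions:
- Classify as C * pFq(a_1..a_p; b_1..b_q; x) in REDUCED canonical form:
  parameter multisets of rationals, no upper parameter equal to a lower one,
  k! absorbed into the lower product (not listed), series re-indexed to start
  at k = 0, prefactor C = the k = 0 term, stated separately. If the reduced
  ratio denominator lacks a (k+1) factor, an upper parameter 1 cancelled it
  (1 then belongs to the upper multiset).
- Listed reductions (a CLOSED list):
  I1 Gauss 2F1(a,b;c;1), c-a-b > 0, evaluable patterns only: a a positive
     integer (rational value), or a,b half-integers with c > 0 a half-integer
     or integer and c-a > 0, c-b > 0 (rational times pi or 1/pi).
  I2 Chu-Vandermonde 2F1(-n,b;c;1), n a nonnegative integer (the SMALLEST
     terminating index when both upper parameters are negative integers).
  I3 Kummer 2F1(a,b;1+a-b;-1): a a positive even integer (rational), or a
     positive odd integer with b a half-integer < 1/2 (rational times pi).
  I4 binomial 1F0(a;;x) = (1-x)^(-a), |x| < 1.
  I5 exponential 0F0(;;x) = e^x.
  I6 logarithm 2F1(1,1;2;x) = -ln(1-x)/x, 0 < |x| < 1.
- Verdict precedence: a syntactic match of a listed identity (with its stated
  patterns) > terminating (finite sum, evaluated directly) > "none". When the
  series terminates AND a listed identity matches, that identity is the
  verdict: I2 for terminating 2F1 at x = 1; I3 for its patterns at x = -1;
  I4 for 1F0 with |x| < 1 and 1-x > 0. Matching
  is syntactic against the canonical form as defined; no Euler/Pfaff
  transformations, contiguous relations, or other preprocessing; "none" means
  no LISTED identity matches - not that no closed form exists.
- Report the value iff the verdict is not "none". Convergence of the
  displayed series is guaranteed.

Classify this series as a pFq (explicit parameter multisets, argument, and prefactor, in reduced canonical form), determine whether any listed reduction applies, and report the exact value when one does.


The series (x = -7/9) is 2F1: upper {1, 1}, lower {2}, prefactor 9/5. Verdict: the I6 logarithm reduction applies (the logarithm: parameters (1,1;2), x = -7/9). Hence: (81/35) * ln(16/9).

First insight: with t_0 = 9/5, the product of the first k integers (prefactor 9/5) is k!.
Adjacent-term ratio: r(k) = (-7/9) * (k+1) (k+1) / [(k+2) (k+1)] - rational in k. x = (-7/9); t_0 = 9/5; negate the roots.


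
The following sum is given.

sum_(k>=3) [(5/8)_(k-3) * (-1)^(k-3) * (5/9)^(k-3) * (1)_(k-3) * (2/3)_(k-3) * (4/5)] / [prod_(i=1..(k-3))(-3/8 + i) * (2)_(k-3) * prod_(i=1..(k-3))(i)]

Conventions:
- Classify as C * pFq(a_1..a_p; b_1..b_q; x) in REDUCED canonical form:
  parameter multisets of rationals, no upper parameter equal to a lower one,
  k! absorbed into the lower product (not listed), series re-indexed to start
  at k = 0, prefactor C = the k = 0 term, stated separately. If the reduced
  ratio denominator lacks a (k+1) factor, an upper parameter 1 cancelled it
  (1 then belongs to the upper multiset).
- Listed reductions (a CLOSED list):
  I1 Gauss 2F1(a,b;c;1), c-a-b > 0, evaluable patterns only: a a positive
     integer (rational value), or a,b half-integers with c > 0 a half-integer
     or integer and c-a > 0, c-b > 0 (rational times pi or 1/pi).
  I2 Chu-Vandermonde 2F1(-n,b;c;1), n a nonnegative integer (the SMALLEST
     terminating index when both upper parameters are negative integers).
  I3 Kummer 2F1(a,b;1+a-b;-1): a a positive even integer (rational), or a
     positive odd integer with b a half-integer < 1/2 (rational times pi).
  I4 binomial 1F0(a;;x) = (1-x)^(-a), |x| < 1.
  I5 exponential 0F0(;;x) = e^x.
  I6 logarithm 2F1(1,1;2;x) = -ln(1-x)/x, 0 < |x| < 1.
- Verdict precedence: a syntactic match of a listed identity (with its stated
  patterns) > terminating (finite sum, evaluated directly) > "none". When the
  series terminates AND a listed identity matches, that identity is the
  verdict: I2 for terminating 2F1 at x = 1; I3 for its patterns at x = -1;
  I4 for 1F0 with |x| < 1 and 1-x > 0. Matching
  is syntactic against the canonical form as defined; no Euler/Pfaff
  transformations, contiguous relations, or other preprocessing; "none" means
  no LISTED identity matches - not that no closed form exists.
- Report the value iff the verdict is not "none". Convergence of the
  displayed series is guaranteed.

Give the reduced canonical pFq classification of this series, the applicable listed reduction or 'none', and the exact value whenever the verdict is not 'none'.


At argument -5/9: a 2F1 with upper {2/3, 1}, lower {2}, scaled by C = 4/5. Verdict: none here - no I1-I6 shape fits x = -5/9 with lower {2}.

First insight: from the first term 4/5: the product of the first k integers (prefactor 4/5) is k!.
Adjacent-term ratio: r(k) = (-5/9) * (k+2/3) (k+1) / [(k+2) (k+1)] - rational in k, leading ratio (-5/9); with t_0 = 4/5, classification follows.


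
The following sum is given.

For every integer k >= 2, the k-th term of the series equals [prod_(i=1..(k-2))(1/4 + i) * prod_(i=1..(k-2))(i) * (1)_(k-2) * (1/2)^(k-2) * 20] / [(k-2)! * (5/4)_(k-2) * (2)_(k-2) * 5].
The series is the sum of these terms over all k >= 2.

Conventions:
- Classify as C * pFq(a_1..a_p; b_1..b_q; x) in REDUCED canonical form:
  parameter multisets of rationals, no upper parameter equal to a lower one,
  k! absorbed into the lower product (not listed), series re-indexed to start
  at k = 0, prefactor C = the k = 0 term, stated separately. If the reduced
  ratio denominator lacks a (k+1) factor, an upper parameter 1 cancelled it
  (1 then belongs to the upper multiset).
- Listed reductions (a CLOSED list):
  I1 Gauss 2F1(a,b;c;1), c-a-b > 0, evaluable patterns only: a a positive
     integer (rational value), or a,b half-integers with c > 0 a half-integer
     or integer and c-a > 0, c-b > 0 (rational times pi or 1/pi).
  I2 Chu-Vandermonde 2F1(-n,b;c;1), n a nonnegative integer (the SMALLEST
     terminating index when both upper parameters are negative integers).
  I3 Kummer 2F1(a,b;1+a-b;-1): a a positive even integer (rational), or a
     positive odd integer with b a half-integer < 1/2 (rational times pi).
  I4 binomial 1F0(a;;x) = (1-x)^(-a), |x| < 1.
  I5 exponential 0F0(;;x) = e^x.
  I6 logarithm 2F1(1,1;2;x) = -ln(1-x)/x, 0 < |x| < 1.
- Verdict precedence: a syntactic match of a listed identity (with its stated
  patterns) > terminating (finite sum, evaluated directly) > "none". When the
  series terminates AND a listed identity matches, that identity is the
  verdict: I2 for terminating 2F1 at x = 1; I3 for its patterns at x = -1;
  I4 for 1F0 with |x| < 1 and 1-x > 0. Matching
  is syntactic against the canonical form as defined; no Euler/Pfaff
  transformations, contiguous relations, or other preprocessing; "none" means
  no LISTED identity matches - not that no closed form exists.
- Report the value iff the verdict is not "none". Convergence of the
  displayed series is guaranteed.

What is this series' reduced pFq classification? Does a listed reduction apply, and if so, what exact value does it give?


With C = 4: the canonical form is 2F1(1, 1; 2; 1/2). Verdict: the I6 logarithm reduction matches (the logarithm: parameters (1,1;2), x = 1/2). Value: (-8) * ln(1/2).

Key step: t_0 being 4, the running product (prefactor 4) telescopes to a rising factorial.
Term ratio: r(k) = (1/2) * (k+1) (k+1) / [(k+2) (k+1)] - rational; roots negated = parameters, x = (1/2), C = 4.


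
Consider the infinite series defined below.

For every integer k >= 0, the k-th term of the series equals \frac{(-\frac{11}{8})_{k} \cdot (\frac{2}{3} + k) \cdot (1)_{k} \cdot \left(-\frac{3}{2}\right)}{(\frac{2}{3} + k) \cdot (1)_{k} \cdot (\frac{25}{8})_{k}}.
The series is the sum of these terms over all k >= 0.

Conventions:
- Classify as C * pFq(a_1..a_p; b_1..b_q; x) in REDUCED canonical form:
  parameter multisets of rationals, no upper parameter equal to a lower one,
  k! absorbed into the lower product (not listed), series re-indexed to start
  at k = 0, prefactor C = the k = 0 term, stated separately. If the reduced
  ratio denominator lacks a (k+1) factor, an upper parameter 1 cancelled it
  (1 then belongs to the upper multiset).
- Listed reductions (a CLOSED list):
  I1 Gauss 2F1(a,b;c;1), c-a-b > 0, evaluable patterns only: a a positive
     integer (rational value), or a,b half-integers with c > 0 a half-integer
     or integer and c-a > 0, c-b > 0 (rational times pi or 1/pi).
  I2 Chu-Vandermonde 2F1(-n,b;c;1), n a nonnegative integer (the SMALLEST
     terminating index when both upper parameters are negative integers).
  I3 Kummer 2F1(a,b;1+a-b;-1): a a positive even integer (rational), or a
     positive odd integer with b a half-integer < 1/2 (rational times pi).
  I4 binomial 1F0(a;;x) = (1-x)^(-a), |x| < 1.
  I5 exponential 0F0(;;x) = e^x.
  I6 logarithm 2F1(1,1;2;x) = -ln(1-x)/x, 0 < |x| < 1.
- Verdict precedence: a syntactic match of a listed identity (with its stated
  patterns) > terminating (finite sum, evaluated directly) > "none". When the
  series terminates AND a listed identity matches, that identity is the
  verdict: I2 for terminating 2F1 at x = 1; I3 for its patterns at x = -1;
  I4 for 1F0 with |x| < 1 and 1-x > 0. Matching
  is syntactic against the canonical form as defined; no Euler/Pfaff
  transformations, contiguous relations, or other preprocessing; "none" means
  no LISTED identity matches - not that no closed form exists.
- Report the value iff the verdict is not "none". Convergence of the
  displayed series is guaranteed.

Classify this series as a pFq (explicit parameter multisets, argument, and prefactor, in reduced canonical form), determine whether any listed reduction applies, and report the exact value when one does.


This is -\frac{3}{2} * 2F1(-\frac{11}{8}, 1; \frac{25}{8}; 1) in reduced canonical form. Verdict: Gauss's theorem (I1) matches (x = 1: the Gamma ratio telescopes since c-a-b = 7/2 > 0 and a = 1 in Z>0). Hence: -\frac{51}{56}.

Key observation: t_0 being -\frac{3}{2}, k + 2/3 divides numerator and denominator alike; C = -3/2 after cancelling.
Term ratio: r(k) = 1 * (k-\frac{11}{8}) (k+1) / [(k+\frac{25}{8}) (k+1)] - rational; roots negated = parameters, x = 1, C = -\frac{3}{2}.


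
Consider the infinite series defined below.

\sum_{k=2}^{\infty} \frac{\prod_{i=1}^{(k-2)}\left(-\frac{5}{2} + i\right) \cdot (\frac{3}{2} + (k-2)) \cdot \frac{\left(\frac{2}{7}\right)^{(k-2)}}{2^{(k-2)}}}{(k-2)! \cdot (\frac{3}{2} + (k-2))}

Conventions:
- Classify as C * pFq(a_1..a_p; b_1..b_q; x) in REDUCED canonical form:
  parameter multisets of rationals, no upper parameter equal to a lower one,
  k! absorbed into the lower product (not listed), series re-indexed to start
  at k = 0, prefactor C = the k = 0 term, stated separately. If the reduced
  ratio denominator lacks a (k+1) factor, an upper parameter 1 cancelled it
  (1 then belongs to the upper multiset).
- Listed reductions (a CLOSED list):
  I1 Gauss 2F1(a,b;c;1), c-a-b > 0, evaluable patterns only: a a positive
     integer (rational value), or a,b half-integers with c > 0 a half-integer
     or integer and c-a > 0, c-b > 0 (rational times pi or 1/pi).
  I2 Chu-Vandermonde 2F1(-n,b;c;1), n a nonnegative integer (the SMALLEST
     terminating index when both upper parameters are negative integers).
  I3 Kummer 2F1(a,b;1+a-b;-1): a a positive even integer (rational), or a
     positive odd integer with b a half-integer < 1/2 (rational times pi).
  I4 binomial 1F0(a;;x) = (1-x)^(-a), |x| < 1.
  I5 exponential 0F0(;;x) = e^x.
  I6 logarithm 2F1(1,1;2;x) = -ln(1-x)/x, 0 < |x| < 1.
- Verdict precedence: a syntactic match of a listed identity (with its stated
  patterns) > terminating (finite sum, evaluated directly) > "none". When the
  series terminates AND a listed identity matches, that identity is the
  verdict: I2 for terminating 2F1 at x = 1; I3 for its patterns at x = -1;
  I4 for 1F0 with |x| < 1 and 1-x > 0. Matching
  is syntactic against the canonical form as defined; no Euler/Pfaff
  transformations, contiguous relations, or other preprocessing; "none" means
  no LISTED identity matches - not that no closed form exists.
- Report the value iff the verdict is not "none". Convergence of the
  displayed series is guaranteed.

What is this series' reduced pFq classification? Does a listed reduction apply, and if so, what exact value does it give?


Key observation: x = \frac{1}{7} and the two k-th powers (C = 1, x = 1/7) combine into one argument.
Consecutive-term ratio: r(k) = \frac{1}{7} * (k-\frac{3}{2}) / [(k+1)] - poly over poly, x = \frac{1}{7} from leading terms; C = 1 at k = 0.

Canonical form: C = 1 times 1F0 with upper {-\frac{3}{2}}, lower {-}, x = \frac{1}{7}. Verdict (x = \frac{1}{7}): binomial (I4) applies (the 1F0 binomial series: exponent 3/2, x = \frac{1}{7}). Hence: \left(\frac{6}{7}\right)^{\frac{3}{2}}.
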